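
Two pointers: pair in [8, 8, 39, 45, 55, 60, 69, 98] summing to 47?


lo=0(8)+hi=7(98)=106
lo=0(8)+hi=6(69)=77
lo=0(8)+hi=5(60)=68
lo=0(8)+hi=4(55)=63
lo=0(8)+hi=3(45)=53
lo=0(8)+hi=2(39)=47

Yes: 8+39=47


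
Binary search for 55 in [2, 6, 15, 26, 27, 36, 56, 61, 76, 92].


Step 1: lo=0, hi=9, mid=4, val=27
Step 2: lo=5, hi=9, mid=7, val=61
Step 3: lo=5, hi=6, mid=5, val=36
Step 4: lo=6, hi=6, mid=6, val=56

Not found


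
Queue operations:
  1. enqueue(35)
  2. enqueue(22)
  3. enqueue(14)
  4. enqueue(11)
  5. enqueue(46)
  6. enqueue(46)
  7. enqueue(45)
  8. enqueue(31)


enqueue(35) -> [35]
enqueue(22) -> [35, 22]
enqueue(14) -> [35, 22, 14]
enqueue(11) -> [35, 22, 14, 11]
enqueue(46) -> [35, 22, 14, 11, 46]
enqueue(46) -> [35, 22, 14, 11, 46, 46]
enqueue(45) -> [35, 22, 14, 11, 46, 46, 45]
enqueue(31) -> [35, 22, 14, 11, 46, 46, 45, 31]

Final queue: [35, 22, 14, 11, 46, 46, 45, 31]


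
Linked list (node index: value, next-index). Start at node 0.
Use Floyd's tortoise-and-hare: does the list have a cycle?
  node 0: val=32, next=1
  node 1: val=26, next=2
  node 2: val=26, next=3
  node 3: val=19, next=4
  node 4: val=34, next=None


Floyd's tortoise (slow, +1) and hare (fast, +2):
  init: slow=0, fast=0
  step 1: slow=1, fast=2
  step 2: slow=2, fast=4
  step 3: fast -> None, no cycle

Cycle: no


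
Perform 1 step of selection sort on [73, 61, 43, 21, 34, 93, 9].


Initial: [73, 61, 43, 21, 34, 93, 9]
Step 1: min=9 at 6
  Swap: [9, 61, 43, 21, 34, 93, 73]

After 1 step: [9, 61, 43, 21, 34, 93, 73]


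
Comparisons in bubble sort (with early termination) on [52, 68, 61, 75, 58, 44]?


Algorithm: bubble sort (with early termination)
Input: [52, 68, 61, 75, 58, 44]
Sorted: [44, 52, 58, 61, 68, 75]

15


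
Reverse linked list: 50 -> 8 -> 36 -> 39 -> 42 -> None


Step 1: curr=50, set curr.next=prev(None) | reversed so far: 50
Step 2: curr=8, set curr.next=prev(50) | reversed so far: 8 -> 50
Step 3: curr=36, set curr.next=prev(8) | reversed so far: 36 -> 8 -> 50
Step 4: curr=39, set curr.next=prev(36) | reversed so far: 39 -> 36 -> 8 -> 50
Step 5: curr=42, set curr.next=prev(39) | reversed so far: 42 -> 39 -> 36 -> 8 -> 50

42 -> 39 -> 36 -> 8 -> 50 -> None


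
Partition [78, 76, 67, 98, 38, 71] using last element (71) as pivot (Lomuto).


Pivot: 71
  67 <= 71: swap -> [67, 76, 78, 98, 38, 71]
  38 <= 71: swap -> [67, 38, 78, 98, 76, 71]
Place pivot at 2: [67, 38, 71, 98, 76, 78]

Partitioned: [67, 38, 71, 98, 76, 78]


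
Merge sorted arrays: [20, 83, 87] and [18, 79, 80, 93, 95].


Take 18 from B
Take 20 from A
Take 79 from B
Take 80 from B
Take 83 from A
Take 87 from A

Merged: [18, 20, 79, 80, 83, 87, 93, 95]


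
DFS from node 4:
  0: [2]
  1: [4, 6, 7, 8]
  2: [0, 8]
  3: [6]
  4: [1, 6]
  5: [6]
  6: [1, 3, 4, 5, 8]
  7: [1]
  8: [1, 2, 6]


Visit 4, push [6, 1]
Visit 1, push [8, 7, 6]
Visit 6, push [8, 5, 3]
Visit 3, push []
Visit 5, push []
Visit 8, push [2]
Visit 2, push [0]
Visit 0, push []
Visit 7, push []

DFS order: [4, 1, 6, 3, 5, 8, 2, 0, 7]


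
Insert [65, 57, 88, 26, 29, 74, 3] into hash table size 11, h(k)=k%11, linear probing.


Insert 65: h=10 -> slot 10
Insert 57: h=2 -> slot 2
Insert 88: h=0 -> slot 0
Insert 26: h=4 -> slot 4
Insert 29: h=7 -> slot 7
Insert 74: h=8 -> slot 8
Insert 3: h=3 -> slot 3

Table: [88, None, 57, 3, 26, None, None, 29, 74, None, 65]


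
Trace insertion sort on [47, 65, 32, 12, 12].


Initial: [47, 65, 32, 12, 12]
Insert 65: [47, 65, 32, 12, 12]
Insert 32: [32, 47, 65, 12, 12]
Insert 12: [12, 32, 47, 65, 12]
Insert 12: [12, 12, 32, 47, 65]

Sorted: [12, 12, 32, 47, 65]


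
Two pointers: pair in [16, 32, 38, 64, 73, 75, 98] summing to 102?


lo=0(16)+hi=6(98)=114
lo=0(16)+hi=5(75)=91
lo=1(32)+hi=5(75)=107
lo=1(32)+hi=4(73)=105
lo=1(32)+hi=3(64)=96
lo=2(38)+hi=3(64)=102

Yes: 38+64=102


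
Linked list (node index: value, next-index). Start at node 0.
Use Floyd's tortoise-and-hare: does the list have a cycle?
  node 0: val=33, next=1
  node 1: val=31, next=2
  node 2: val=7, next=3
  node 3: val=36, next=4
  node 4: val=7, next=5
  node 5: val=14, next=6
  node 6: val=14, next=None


Floyd's tortoise (slow, +1) and hare (fast, +2):
  init: slow=0, fast=0
  step 1: slow=1, fast=2
  step 2: slow=2, fast=4
  step 3: slow=3, fast=6
  step 4: fast -> None, no cycle

Cycle: no


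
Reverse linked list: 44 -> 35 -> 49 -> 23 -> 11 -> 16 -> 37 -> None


Step 1: curr=44, set curr.next=prev(None) | reversed so far: 44
Step 2: curr=35, set curr.next=prev(44) | reversed so far: 35 -> 44
Step 3: curr=49, set curr.next=prev(35) | reversed so far: 49 -> 35 -> 44
Step 4: curr=23, set curr.next=prev(49) | reversed so far: 23 -> 49 -> 35 -> 44
Step 5: curr=11, set curr.next=prev(23) | reversed so far: 11 -> 23 -> 49 -> 35 -> 44
Step 6: curr=16, set curr.next=prev(11) | reversed so far: 16 -> 11 -> 23 -> 49 -> 35 -> 44
Step 7: curr=37, set curr.next=prev(16) | reversed so far: 37 -> 16 -> 11 -> 23 -> 49 -> 35 -> 44

37 -> 16 -> 11 -> 23 -> 49 -> 35 -> 44 -> None


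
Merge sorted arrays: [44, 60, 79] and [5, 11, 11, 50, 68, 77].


Take 5 from B
Take 11 from B
Take 11 from B
Take 44 from A
Take 50 from B
Take 60 from A
Take 68 from B
Take 77 from B

Merged: [5, 11, 11, 44, 50, 60, 68, 77, 79]


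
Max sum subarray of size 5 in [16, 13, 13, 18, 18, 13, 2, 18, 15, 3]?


[0:5]: 78
[1:6]: 75
[2:7]: 64
[3:8]: 69
[4:9]: 66
[5:10]: 51

Max: 78 at [0:5]


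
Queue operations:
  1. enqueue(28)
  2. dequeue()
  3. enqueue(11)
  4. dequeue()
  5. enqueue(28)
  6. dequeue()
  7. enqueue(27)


enqueue(28) -> [28]
dequeue()->28, []
enqueue(11) -> [11]
dequeue()->11, []
enqueue(28) -> [28]
dequeue()->28, []
enqueue(27) -> [27]

Final queue: [27]


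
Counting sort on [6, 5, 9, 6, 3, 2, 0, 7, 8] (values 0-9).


Input: [6, 5, 9, 6, 3, 2, 0, 7, 8]
Counts: [1, 0, 1, 1, 0, 1, 2, 1, 1, 1]

Sorted: [0, 2, 3, 5, 6, 6, 7, 8, 9]


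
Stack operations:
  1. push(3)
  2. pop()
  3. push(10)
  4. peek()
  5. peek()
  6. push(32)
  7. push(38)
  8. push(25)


push(3) -> [3]
pop()->3, []
push(10) -> [10]
peek()->10
peek()->10
push(32) -> [10, 32]
push(38) -> [10, 32, 38]
push(25) -> [10, 32, 38, 25]

Final stack: [10, 32, 38, 25]


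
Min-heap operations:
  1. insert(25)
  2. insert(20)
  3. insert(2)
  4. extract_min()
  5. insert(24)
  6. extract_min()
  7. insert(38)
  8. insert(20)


insert(25) -> [25]
insert(20) -> [20, 25]
insert(2) -> [2, 25, 20]
extract_min()->2, [20, 25]
insert(24) -> [20, 25, 24]
extract_min()->20, [24, 25]
insert(38) -> [24, 25, 38]
insert(20) -> [20, 24, 38, 25]

Final heap: [20, 24, 38, 25]


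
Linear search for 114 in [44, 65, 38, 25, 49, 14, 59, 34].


i=0: 44!=114
i=1: 65!=114
i=2: 38!=114
i=3: 25!=114
i=4: 49!=114
i=5: 14!=114
i=6: 59!=114
i=7: 34!=114

Not found, 8 comps


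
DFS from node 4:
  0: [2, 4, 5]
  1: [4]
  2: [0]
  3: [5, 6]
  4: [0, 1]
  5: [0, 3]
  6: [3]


Visit 4, push [1, 0]
Visit 0, push [5, 2]
Visit 2, push []
Visit 5, push [3]
Visit 3, push [6]
Visit 6, push []
Visit 1, push []

DFS order: [4, 0, 2, 5, 3, 6, 1]


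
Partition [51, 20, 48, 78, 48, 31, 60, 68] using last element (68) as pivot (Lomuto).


Pivot: 68
  51 <= 68: advance i (no swap)
  20 <= 68: advance i (no swap)
  48 <= 68: advance i (no swap)
  48 <= 68: swap -> [51, 20, 48, 48, 78, 31, 60, 68]
  31 <= 68: swap -> [51, 20, 48, 48, 31, 78, 60, 68]
  60 <= 68: swap -> [51, 20, 48, 48, 31, 60, 78, 68]
Place pivot at 6: [51, 20, 48, 48, 31, 60, 68, 78]

Partitioned: [51, 20, 48, 48, 31, 60, 68, 78]


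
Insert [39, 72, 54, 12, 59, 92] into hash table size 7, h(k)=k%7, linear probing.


Insert 39: h=4 -> slot 4
Insert 72: h=2 -> slot 2
Insert 54: h=5 -> slot 5
Insert 12: h=5, 1 probes -> slot 6
Insert 59: h=3 -> slot 3
Insert 92: h=1 -> slot 1

Table: [None, 92, 72, 59, 39, 54, 12]


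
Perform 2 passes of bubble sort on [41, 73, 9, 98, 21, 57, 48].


Initial: [41, 73, 9, 98, 21, 57, 48]
Pass 1: [41, 9, 73, 21, 57, 48, 98] (4 swaps)
Pass 2: [9, 41, 21, 57, 48, 73, 98] (4 swaps)

After 2 passes: [9, 41, 21, 57, 48, 73, 98]


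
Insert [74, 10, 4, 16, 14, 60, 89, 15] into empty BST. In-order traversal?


Insert 74: root
Insert 10: L from 74
Insert 4: L from 74 -> L from 10
Insert 16: L from 74 -> R from 10
Insert 14: L from 74 -> R from 10 -> L from 16
Insert 60: L from 74 -> R from 10 -> R from 16
Insert 89: R from 74
Insert 15: L from 74 -> R from 10 -> L from 16 -> R from 14

In-order: [4, 10, 14, 15, 16, 60, 74, 89]


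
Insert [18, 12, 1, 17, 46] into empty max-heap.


Insert 18: [18]
Insert 12: [18, 12]
Insert 1: [18, 12, 1]
Insert 17: [18, 17, 1, 12]
Insert 46: [46, 18, 1, 12, 17]

Final heap: [46, 18, 1, 12, 17]


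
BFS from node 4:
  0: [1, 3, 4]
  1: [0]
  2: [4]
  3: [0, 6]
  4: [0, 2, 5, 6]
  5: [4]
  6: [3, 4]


Visit 4, enqueue [0, 2, 5, 6]
Visit 0, enqueue [1, 3]
Visit 2, enqueue []
Visit 5, enqueue []
Visit 6, enqueue []
Visit 1, enqueue []
Visit 3, enqueue []

BFS order: [4, 0, 2, 5, 6, 1, 3]


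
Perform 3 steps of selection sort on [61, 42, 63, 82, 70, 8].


Initial: [61, 42, 63, 82, 70, 8]
Step 1: min=8 at 5
  Swap: [8, 42, 63, 82, 70, 61]
Step 2: min=42 at 1
  Swap: [8, 42, 63, 82, 70, 61]
Step 3: min=61 at 5
  Swap: [8, 42, 61, 82, 70, 63]

After 3 steps: [8, 42, 61, 82, 70, 63]


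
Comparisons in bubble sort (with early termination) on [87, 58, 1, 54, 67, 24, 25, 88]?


Algorithm: bubble sort (with early termination)
Input: [87, 58, 1, 54, 67, 24, 25, 88]
Sorted: [1, 24, 25, 54, 58, 67, 87, 88]

25


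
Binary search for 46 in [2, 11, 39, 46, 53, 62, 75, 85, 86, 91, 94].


Step 1: lo=0, hi=10, mid=5, val=62
Step 2: lo=0, hi=4, mid=2, val=39
Step 3: lo=3, hi=4, mid=3, val=46

Found at index 3


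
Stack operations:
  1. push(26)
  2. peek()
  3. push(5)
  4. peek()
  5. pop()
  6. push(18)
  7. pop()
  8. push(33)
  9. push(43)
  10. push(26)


push(26) -> [26]
peek()->26
push(5) -> [26, 5]
peek()->5
pop()->5, [26]
push(18) -> [26, 18]
pop()->18, [26]
push(33) -> [26, 33]
push(43) -> [26, 33, 43]
push(26) -> [26, 33, 43, 26]

Final stack: [26, 33, 43, 26]


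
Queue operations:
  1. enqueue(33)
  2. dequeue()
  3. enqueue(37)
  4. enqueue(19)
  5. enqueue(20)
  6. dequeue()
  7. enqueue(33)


enqueue(33) -> [33]
dequeue()->33, []
enqueue(37) -> [37]
enqueue(19) -> [37, 19]
enqueue(20) -> [37, 19, 20]
dequeue()->37, [19, 20]
enqueue(33) -> [19, 20, 33]

Final queue: [19, 20, 33]


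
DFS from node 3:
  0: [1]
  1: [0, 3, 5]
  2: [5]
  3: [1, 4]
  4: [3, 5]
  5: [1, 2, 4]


Visit 3, push [4, 1]
Visit 1, push [5, 0]
Visit 0, push []
Visit 5, push [4, 2]
Visit 2, push []
Visit 4, push []

DFS order: [3, 1, 0, 5, 2, 4]


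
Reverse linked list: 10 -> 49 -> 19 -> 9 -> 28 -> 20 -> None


Step 1: curr=10, set curr.next=prev(None) | reversed so far: 10
Step 2: curr=49, set curr.next=prev(10) | reversed so far: 49 -> 10
Step 3: curr=19, set curr.next=prev(49) | reversed so far: 19 -> 49 -> 10
Step 4: curr=9, set curr.next=prev(19) | reversed so far: 9 -> 19 -> 49 -> 10
Step 5: curr=28, set curr.next=prev(9) | reversed so far: 28 -> 9 -> 19 -> 49 -> 10
Step 6: curr=20, set curr.next=prev(28) | reversed so far: 20 -> 28 -> 9 -> 19 -> 49 -> 10

20 -> 28 -> 9 -> 19 -> 49 -> 10 -> None


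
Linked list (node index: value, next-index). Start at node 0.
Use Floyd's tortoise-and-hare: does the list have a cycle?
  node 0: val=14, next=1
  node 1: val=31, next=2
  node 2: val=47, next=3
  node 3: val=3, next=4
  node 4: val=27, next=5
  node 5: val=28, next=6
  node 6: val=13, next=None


Floyd's tortoise (slow, +1) and hare (fast, +2):
  init: slow=0, fast=0
  step 1: slow=1, fast=2
  step 2: slow=2, fast=4
  step 3: slow=3, fast=6
  step 4: fast -> None, no cycle

Cycle: no


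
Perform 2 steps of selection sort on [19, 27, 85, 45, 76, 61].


Initial: [19, 27, 85, 45, 76, 61]
Step 1: min=19 at 0
  Swap: [19, 27, 85, 45, 76, 61]
Step 2: min=27 at 1
  Swap: [19, 27, 85, 45, 76, 61]

After 2 steps: [19, 27, 85, 45, 76, 61]


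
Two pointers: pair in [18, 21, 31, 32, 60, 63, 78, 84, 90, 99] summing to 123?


lo=0(18)+hi=9(99)=117
lo=1(21)+hi=9(99)=120
lo=2(31)+hi=9(99)=130
lo=2(31)+hi=8(90)=121
lo=3(32)+hi=8(90)=122
lo=4(60)+hi=8(90)=150
lo=4(60)+hi=7(84)=144
lo=4(60)+hi=6(78)=138
lo=4(60)+hi=5(63)=123

Yes: 60+63=123


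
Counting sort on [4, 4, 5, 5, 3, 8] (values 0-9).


Input: [4, 4, 5, 5, 3, 8]
Counts: [0, 0, 0, 1, 2, 2, 0, 0, 1, 0]

Sorted: [3, 4, 4, 5, 5, 8]


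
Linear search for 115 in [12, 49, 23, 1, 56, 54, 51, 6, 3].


i=0: 12!=115
i=1: 49!=115
i=2: 23!=115
i=3: 1!=115
i=4: 56!=115
i=5: 54!=115
i=6: 51!=115
i=7: 6!=115
i=8: 3!=115

Not found, 9 comps


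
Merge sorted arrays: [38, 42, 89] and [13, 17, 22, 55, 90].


Take 13 from B
Take 17 from B
Take 22 from B
Take 38 from A
Take 42 from A
Take 55 from B
Take 89 from A

Merged: [13, 17, 22, 38, 42, 55, 89, 90]


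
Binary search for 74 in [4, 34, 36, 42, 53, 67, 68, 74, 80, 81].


Step 1: lo=0, hi=9, mid=4, val=53
Step 2: lo=5, hi=9, mid=7, val=74

Found at index 7


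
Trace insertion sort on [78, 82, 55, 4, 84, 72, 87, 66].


Initial: [78, 82, 55, 4, 84, 72, 87, 66]
Insert 82: [78, 82, 55, 4, 84, 72, 87, 66]
Insert 55: [55, 78, 82, 4, 84, 72, 87, 66]
Insert 4: [4, 55, 78, 82, 84, 72, 87, 66]
Insert 84: [4, 55, 78, 82, 84, 72, 87, 66]
Insert 72: [4, 55, 72, 78, 82, 84, 87, 66]
Insert 87: [4, 55, 72, 78, 82, 84, 87, 66]
Insert 66: [4, 55, 66, 72, 78, 82, 84, 87]

Sorted: [4, 55, 66, 72, 78, 82, 84, 87]


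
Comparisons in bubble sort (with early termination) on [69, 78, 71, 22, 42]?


Algorithm: bubble sort (with early termination)
Input: [69, 78, 71, 22, 42]
Sorted: [22, 42, 69, 71, 78]

10


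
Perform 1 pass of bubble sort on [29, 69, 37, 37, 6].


Initial: [29, 69, 37, 37, 6]
Pass 1: [29, 37, 37, 6, 69] (3 swaps)

After 1 pass: [29, 37, 37, 6, 69]


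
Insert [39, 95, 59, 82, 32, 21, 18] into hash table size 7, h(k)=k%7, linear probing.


Insert 39: h=4 -> slot 4
Insert 95: h=4, 1 probes -> slot 5
Insert 59: h=3 -> slot 3
Insert 82: h=5, 1 probes -> slot 6
Insert 32: h=4, 3 probes -> slot 0
Insert 21: h=0, 1 probes -> slot 1
Insert 18: h=4, 5 probes -> slot 2

Table: [32, 21, 18, 59, 39, 95, 82]


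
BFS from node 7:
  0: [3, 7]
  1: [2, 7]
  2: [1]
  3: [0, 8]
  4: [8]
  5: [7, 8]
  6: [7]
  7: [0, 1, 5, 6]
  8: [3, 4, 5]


Visit 7, enqueue [0, 1, 5, 6]
Visit 0, enqueue [3]
Visit 1, enqueue [2]
Visit 5, enqueue [8]
Visit 6, enqueue []
Visit 3, enqueue []
Visit 2, enqueue []
Visit 8, enqueue [4]
Visit 4, enqueue []

BFS order: [7, 0, 1, 5, 6, 3, 2, 8, 4]


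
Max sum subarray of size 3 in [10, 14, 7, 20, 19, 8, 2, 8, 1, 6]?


[0:3]: 31
[1:4]: 41
[2:5]: 46
[3:6]: 47
[4:7]: 29
[5:8]: 18
[6:9]: 11
[7:10]: 15

Max: 47 at [3:6]


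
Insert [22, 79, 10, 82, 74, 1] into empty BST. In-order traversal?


Insert 22: root
Insert 79: R from 22
Insert 10: L from 22
Insert 82: R from 22 -> R from 79
Insert 74: R from 22 -> L from 79
Insert 1: L from 22 -> L from 10

In-order: [1, 10, 22, 74, 79, 82]


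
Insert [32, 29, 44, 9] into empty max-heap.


Insert 32: [32]
Insert 29: [32, 29]
Insert 44: [44, 29, 32]
Insert 9: [44, 29, 32, 9]

Final heap: [44, 29, 32, 9]


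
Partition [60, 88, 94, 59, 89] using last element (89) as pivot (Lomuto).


Pivot: 89
  60 <= 89: advance i (no swap)
  88 <= 89: advance i (no swap)
  59 <= 89: swap -> [60, 88, 59, 94, 89]
Place pivot at 3: [60, 88, 59, 89, 94]

Partitioned: [60, 88, 59, 89, 94]


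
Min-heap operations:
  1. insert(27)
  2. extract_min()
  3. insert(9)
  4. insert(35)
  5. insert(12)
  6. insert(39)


insert(27) -> [27]
extract_min()->27, []
insert(9) -> [9]
insert(35) -> [9, 35]
insert(12) -> [9, 35, 12]
insert(39) -> [9, 35, 12, 39]

Final heap: [9, 35, 12, 39]


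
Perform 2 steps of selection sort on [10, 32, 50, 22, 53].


Initial: [10, 32, 50, 22, 53]
Step 1: min=10 at 0
  Swap: [10, 32, 50, 22, 53]
Step 2: min=22 at 3
  Swap: [10, 22, 50, 32, 53]

After 2 steps: [10, 22, 50, 32, 53]


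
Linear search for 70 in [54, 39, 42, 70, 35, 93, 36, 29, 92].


i=0: 54!=70
i=1: 39!=70
i=2: 42!=70
i=3: 70==70 found!

Found at 3, 4 comps


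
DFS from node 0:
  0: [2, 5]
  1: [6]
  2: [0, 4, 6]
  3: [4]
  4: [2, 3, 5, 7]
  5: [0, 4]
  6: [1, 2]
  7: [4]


Visit 0, push [5, 2]
Visit 2, push [6, 4]
Visit 4, push [7, 5, 3]
Visit 3, push []
Visit 5, push []
Visit 7, push []
Visit 6, push [1]
Visit 1, push []

DFS order: [0, 2, 4, 3, 5, 7, 6, 1]


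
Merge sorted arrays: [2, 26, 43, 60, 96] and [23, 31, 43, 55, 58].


Take 2 from A
Take 23 from B
Take 26 from A
Take 31 from B
Take 43 from A
Take 43 from B
Take 55 from B
Take 58 from B

Merged: [2, 23, 26, 31, 43, 43, 55, 58, 60, 96]


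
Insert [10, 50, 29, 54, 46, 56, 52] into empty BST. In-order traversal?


Insert 10: root
Insert 50: R from 10
Insert 29: R from 10 -> L from 50
Insert 54: R from 10 -> R from 50
Insert 46: R from 10 -> L from 50 -> R from 29
Insert 56: R from 10 -> R from 50 -> R from 54
Insert 52: R from 10 -> R from 50 -> L from 54

In-order: [10, 29, 46, 50, 52, 54, 56]


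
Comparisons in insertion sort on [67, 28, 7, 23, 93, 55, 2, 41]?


Algorithm: insertion sort
Input: [67, 28, 7, 23, 93, 55, 2, 41]
Sorted: [2, 7, 23, 28, 41, 55, 67, 93]

20


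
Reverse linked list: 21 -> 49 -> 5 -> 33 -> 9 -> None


Step 1: curr=21, set curr.next=prev(None) | reversed so far: 21
Step 2: curr=49, set curr.next=prev(21) | reversed so far: 49 -> 21
Step 3: curr=5, set curr.next=prev(49) | reversed so far: 5 -> 49 -> 21
Step 4: curr=33, set curr.next=prev(5) | reversed so far: 33 -> 5 -> 49 -> 21
Step 5: curr=9, set curr.next=prev(33) | reversed so far: 9 -> 33 -> 5 -> 49 -> 21

9 -> 33 -> 5 -> 49 -> 21 -> None


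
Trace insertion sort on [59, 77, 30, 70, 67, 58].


Initial: [59, 77, 30, 70, 67, 58]
Insert 77: [59, 77, 30, 70, 67, 58]
Insert 30: [30, 59, 77, 70, 67, 58]
Insert 70: [30, 59, 70, 77, 67, 58]
Insert 67: [30, 59, 67, 70, 77, 58]
Insert 58: [30, 58, 59, 67, 70, 77]

Sorted: [30, 58, 59, 67, 70, 77]


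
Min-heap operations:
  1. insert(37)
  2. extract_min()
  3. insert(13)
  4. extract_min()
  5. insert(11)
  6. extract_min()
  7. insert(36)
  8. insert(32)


insert(37) -> [37]
extract_min()->37, []
insert(13) -> [13]
extract_min()->13, []
insert(11) -> [11]
extract_min()->11, []
insert(36) -> [36]
insert(32) -> [32, 36]

Final heap: [32, 36]


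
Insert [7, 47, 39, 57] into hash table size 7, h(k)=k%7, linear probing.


Insert 7: h=0 -> slot 0
Insert 47: h=5 -> slot 5
Insert 39: h=4 -> slot 4
Insert 57: h=1 -> slot 1

Table: [7, 57, None, None, 39, 47, None]


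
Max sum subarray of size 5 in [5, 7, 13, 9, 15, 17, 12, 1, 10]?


[0:5]: 49
[1:6]: 61
[2:7]: 66
[3:8]: 54
[4:9]: 55

Max: 66 at [2:7]


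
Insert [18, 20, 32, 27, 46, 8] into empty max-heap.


Insert 18: [18]
Insert 20: [20, 18]
Insert 32: [32, 18, 20]
Insert 27: [32, 27, 20, 18]
Insert 46: [46, 32, 20, 18, 27]
Insert 8: [46, 32, 20, 18, 27, 8]

Final heap: [46, 32, 20, 18, 27, 8]


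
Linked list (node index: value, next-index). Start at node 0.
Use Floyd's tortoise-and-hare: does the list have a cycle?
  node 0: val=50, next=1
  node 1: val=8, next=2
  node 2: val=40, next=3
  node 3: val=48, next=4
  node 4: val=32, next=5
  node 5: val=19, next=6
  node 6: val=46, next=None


Floyd's tortoise (slow, +1) and hare (fast, +2):
  init: slow=0, fast=0
  step 1: slow=1, fast=2
  step 2: slow=2, fast=4
  step 3: slow=3, fast=6
  step 4: fast -> None, no cycle

Cycle: no


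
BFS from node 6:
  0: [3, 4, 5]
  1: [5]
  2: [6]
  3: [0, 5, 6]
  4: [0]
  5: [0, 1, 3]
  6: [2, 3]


Visit 6, enqueue [2, 3]
Visit 2, enqueue []
Visit 3, enqueue [0, 5]
Visit 0, enqueue [4]
Visit 5, enqueue [1]
Visit 4, enqueue []
Visit 1, enqueue []

BFS order: [6, 2, 3, 0, 5, 4, 1]


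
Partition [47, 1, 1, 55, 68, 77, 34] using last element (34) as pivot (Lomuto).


Pivot: 34
  1 <= 34: swap -> [1, 47, 1, 55, 68, 77, 34]
  1 <= 34: swap -> [1, 1, 47, 55, 68, 77, 34]
Place pivot at 2: [1, 1, 34, 55, 68, 77, 47]

Partitioned: [1, 1, 34, 55, 68, 77, 47]


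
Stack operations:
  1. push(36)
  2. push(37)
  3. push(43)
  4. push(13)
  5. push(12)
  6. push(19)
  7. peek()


push(36) -> [36]
push(37) -> [36, 37]
push(43) -> [36, 37, 43]
push(13) -> [36, 37, 43, 13]
push(12) -> [36, 37, 43, 13, 12]
push(19) -> [36, 37, 43, 13, 12, 19]
peek()->19

Final stack: [36, 37, 43, 13, 12, 19]


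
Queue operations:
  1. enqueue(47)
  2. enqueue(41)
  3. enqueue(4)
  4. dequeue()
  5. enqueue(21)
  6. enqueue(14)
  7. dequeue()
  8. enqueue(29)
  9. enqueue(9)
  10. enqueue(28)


enqueue(47) -> [47]
enqueue(41) -> [47, 41]
enqueue(4) -> [47, 41, 4]
dequeue()->47, [41, 4]
enqueue(21) -> [41, 4, 21]
enqueue(14) -> [41, 4, 21, 14]
dequeue()->41, [4, 21, 14]
enqueue(29) -> [4, 21, 14, 29]
enqueue(9) -> [4, 21, 14, 29, 9]
enqueue(28) -> [4, 21, 14, 29, 9, 28]

Final queue: [4, 21, 14, 29, 9, 28]


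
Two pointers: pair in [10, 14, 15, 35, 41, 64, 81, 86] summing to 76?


lo=0(10)+hi=7(86)=96
lo=0(10)+hi=6(81)=91
lo=0(10)+hi=5(64)=74
lo=1(14)+hi=5(64)=78
lo=1(14)+hi=4(41)=55
lo=2(15)+hi=4(41)=56
lo=3(35)+hi=4(41)=76

Yes: 35+41=76


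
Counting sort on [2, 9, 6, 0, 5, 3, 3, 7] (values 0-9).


Input: [2, 9, 6, 0, 5, 3, 3, 7]
Counts: [1, 0, 1, 2, 0, 1, 1, 1, 0, 1]

Sorted: [0, 2, 3, 3, 5, 6, 7, 9]


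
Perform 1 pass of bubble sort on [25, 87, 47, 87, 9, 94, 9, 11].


Initial: [25, 87, 47, 87, 9, 94, 9, 11]
Pass 1: [25, 47, 87, 9, 87, 9, 11, 94] (4 swaps)

After 1 pass: [25, 47, 87, 9, 87, 9, 11, 94]


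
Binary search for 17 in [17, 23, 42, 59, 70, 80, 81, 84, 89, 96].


Step 1: lo=0, hi=9, mid=4, val=70
Step 2: lo=0, hi=3, mid=1, val=23
Step 3: lo=0, hi=0, mid=0, val=17

Found at index 0


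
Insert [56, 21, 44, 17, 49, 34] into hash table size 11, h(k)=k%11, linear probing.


Insert 56: h=1 -> slot 1
Insert 21: h=10 -> slot 10
Insert 44: h=0 -> slot 0
Insert 17: h=6 -> slot 6
Insert 49: h=5 -> slot 5
Insert 34: h=1, 1 probes -> slot 2

Table: [44, 56, 34, None, None, 49, 17, None, None, None, 21]


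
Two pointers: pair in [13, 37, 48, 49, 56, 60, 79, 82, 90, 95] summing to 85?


lo=0(13)+hi=9(95)=108
lo=0(13)+hi=8(90)=103
lo=0(13)+hi=7(82)=95
lo=0(13)+hi=6(79)=92
lo=0(13)+hi=5(60)=73
lo=1(37)+hi=5(60)=97
lo=1(37)+hi=4(56)=93
lo=1(37)+hi=3(49)=86
lo=1(37)+hi=2(48)=85

Yes: 37+48=85


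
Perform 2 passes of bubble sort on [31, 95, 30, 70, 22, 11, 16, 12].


Initial: [31, 95, 30, 70, 22, 11, 16, 12]
Pass 1: [31, 30, 70, 22, 11, 16, 12, 95] (6 swaps)
Pass 2: [30, 31, 22, 11, 16, 12, 70, 95] (5 swaps)

After 2 passes: [30, 31, 22, 11, 16, 12, 70, 95]


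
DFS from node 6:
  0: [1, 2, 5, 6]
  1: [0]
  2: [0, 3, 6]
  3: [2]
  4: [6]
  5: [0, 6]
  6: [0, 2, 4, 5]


Visit 6, push [5, 4, 2, 0]
Visit 0, push [5, 2, 1]
Visit 1, push []
Visit 2, push [3]
Visit 3, push []
Visit 5, push []
Visit 4, push []

DFS order: [6, 0, 1, 2, 3, 5, 4]


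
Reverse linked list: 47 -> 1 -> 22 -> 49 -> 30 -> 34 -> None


Step 1: curr=47, set curr.next=prev(None) | reversed so far: 47
Step 2: curr=1, set curr.next=prev(47) | reversed so far: 1 -> 47
Step 3: curr=22, set curr.next=prev(1) | reversed so far: 22 -> 1 -> 47
Step 4: curr=49, set curr.next=prev(22) | reversed so far: 49 -> 22 -> 1 -> 47
Step 5: curr=30, set curr.next=prev(49) | reversed so far: 30 -> 49 -> 22 -> 1 -> 47
Step 6: curr=34, set curr.next=prev(30) | reversed so far: 34 -> 30 -> 49 -> 22 -> 1 -> 47

34 -> 30 -> 49 -> 22 -> 1 -> 47 -> None


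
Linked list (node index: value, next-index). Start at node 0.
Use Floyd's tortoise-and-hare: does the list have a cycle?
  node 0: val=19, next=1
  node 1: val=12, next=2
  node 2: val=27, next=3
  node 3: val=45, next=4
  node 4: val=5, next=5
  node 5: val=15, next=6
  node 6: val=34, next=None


Floyd's tortoise (slow, +1) and hare (fast, +2):
  init: slow=0, fast=0
  step 1: slow=1, fast=2
  step 2: slow=2, fast=4
  step 3: slow=3, fast=6
  step 4: fast -> None, no cycle

Cycle: no


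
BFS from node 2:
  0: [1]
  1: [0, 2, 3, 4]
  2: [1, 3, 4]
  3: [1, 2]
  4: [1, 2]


Visit 2, enqueue [1, 3, 4]
Visit 1, enqueue [0]
Visit 3, enqueue []
Visit 4, enqueue []
Visit 0, enqueue []

BFS order: [2, 1, 3, 4, 0]


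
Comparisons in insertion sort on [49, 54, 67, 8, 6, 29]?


Algorithm: insertion sort
Input: [49, 54, 67, 8, 6, 29]
Sorted: [6, 8, 29, 49, 54, 67]

13


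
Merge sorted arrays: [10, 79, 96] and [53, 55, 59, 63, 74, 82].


Take 10 from A
Take 53 from B
Take 55 from B
Take 59 from B
Take 63 from B
Take 74 from B
Take 79 from A
Take 82 from B

Merged: [10, 53, 55, 59, 63, 74, 79, 82, 96]


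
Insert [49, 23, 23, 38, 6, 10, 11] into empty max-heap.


Insert 49: [49]
Insert 23: [49, 23]
Insert 23: [49, 23, 23]
Insert 38: [49, 38, 23, 23]
Insert 6: [49, 38, 23, 23, 6]
Insert 10: [49, 38, 23, 23, 6, 10]
Insert 11: [49, 38, 23, 23, 6, 10, 11]

Final heap: [49, 38, 23, 23, 6, 10, 11]


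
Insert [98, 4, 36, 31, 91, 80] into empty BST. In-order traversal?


Insert 98: root
Insert 4: L from 98
Insert 36: L from 98 -> R from 4
Insert 31: L from 98 -> R from 4 -> L from 36
Insert 91: L from 98 -> R from 4 -> R from 36
Insert 80: L from 98 -> R from 4 -> R from 36 -> L from 91

In-order: [4, 31, 36, 80, 91, 98]


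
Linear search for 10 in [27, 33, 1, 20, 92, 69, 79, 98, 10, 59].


i=0: 27!=10
i=1: 33!=10
i=2: 1!=10
i=3: 20!=10
i=4: 92!=10
i=5: 69!=10
i=6: 79!=10
i=7: 98!=10
i=8: 10==10 found!

Found at 8, 9 comps


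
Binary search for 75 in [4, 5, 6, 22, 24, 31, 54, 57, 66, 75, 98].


Step 1: lo=0, hi=10, mid=5, val=31
Step 2: lo=6, hi=10, mid=8, val=66
Step 3: lo=9, hi=10, mid=9, val=75

Found at index 9


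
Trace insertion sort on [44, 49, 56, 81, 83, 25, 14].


Initial: [44, 49, 56, 81, 83, 25, 14]
Insert 49: [44, 49, 56, 81, 83, 25, 14]
Insert 56: [44, 49, 56, 81, 83, 25, 14]
Insert 81: [44, 49, 56, 81, 83, 25, 14]
Insert 83: [44, 49, 56, 81, 83, 25, 14]
Insert 25: [25, 44, 49, 56, 81, 83, 14]
Insert 14: [14, 25, 44, 49, 56, 81, 83]

Sorted: [14, 25, 44, 49, 56, 81, 83]


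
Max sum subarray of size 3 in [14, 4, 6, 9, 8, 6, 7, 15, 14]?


[0:3]: 24
[1:4]: 19
[2:5]: 23
[3:6]: 23
[4:7]: 21
[5:8]: 28
[6:9]: 36

Max: 36 at [6:9]


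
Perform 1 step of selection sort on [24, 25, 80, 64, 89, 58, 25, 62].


Initial: [24, 25, 80, 64, 89, 58, 25, 62]
Step 1: min=24 at 0
  Swap: [24, 25, 80, 64, 89, 58, 25, 62]

After 1 step: [24, 25, 80, 64, 89, 58, 25, 62]


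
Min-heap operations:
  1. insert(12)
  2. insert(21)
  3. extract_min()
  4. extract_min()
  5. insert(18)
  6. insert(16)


insert(12) -> [12]
insert(21) -> [12, 21]
extract_min()->12, [21]
extract_min()->21, []
insert(18) -> [18]
insert(16) -> [16, 18]

Final heap: [16, 18]


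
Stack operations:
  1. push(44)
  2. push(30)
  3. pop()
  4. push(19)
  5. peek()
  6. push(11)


push(44) -> [44]
push(30) -> [44, 30]
pop()->30, [44]
push(19) -> [44, 19]
peek()->19
push(11) -> [44, 19, 11]

Final stack: [44, 19, 11]


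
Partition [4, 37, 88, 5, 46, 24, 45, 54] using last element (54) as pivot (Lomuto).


Pivot: 54
  4 <= 54: advance i (no swap)
  37 <= 54: advance i (no swap)
  5 <= 54: swap -> [4, 37, 5, 88, 46, 24, 45, 54]
  46 <= 54: swap -> [4, 37, 5, 46, 88, 24, 45, 54]
  24 <= 54: swap -> [4, 37, 5, 46, 24, 88, 45, 54]
  45 <= 54: swap -> [4, 37, 5, 46, 24, 45, 88, 54]
Place pivot at 6: [4, 37, 5, 46, 24, 45, 54, 88]

Partitioned: [4, 37, 5, 46, 24, 45, 54, 88]


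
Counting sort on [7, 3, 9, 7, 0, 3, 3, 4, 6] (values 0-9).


Input: [7, 3, 9, 7, 0, 3, 3, 4, 6]
Counts: [1, 0, 0, 3, 1, 0, 1, 2, 0, 1]

Sorted: [0, 3, 3, 3, 4, 6, 7, 7, 9]


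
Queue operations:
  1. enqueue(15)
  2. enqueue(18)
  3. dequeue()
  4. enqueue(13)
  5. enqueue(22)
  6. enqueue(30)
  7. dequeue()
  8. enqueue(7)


enqueue(15) -> [15]
enqueue(18) -> [15, 18]
dequeue()->15, [18]
enqueue(13) -> [18, 13]
enqueue(22) -> [18, 13, 22]
enqueue(30) -> [18, 13, 22, 30]
dequeue()->18, [13, 22, 30]
enqueue(7) -> [13, 22, 30, 7]

Final queue: [13, 22, 30, 7]


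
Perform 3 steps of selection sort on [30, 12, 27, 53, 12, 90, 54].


Initial: [30, 12, 27, 53, 12, 90, 54]
Step 1: min=12 at 1
  Swap: [12, 30, 27, 53, 12, 90, 54]
Step 2: min=12 at 4
  Swap: [12, 12, 27, 53, 30, 90, 54]
Step 3: min=27 at 2
  Swap: [12, 12, 27, 53, 30, 90, 54]

After 3 steps: [12, 12, 27, 53, 30, 90, 54]


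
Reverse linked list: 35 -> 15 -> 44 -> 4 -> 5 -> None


Step 1: curr=35, set curr.next=prev(None) | reversed so far: 35
Step 2: curr=15, set curr.next=prev(35) | reversed so far: 15 -> 35
Step 3: curr=44, set curr.next=prev(15) | reversed so far: 44 -> 15 -> 35
Step 4: curr=4, set curr.next=prev(44) | reversed so far: 4 -> 44 -> 15 -> 35
Step 5: curr=5, set curr.next=prev(4) | reversed so far: 5 -> 4 -> 44 -> 15 -> 35

5 -> 4 -> 44 -> 15 -> 35 -> None


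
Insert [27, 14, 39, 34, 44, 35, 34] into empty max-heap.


Insert 27: [27]
Insert 14: [27, 14]
Insert 39: [39, 14, 27]
Insert 34: [39, 34, 27, 14]
Insert 44: [44, 39, 27, 14, 34]
Insert 35: [44, 39, 35, 14, 34, 27]
Insert 34: [44, 39, 35, 14, 34, 27, 34]

Final heap: [44, 39, 35, 14, 34, 27, 34]


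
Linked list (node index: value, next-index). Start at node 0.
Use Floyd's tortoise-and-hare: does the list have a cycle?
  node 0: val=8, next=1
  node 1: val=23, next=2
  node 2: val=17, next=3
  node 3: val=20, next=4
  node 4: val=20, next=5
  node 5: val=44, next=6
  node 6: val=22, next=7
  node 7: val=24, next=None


Floyd's tortoise (slow, +1) and hare (fast, +2):
  init: slow=0, fast=0
  step 1: slow=1, fast=2
  step 2: slow=2, fast=4
  step 3: slow=3, fast=6
  step 4: fast 6->7->None, no cycle

Cycle: no


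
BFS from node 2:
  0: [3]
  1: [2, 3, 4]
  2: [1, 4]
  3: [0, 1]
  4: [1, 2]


Visit 2, enqueue [1, 4]
Visit 1, enqueue [3]
Visit 4, enqueue []
Visit 3, enqueue [0]
Visit 0, enqueue []

BFS order: [2, 1, 4, 3, 0]


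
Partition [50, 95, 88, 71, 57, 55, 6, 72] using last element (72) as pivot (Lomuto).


Pivot: 72
  50 <= 72: advance i (no swap)
  71 <= 72: swap -> [50, 71, 88, 95, 57, 55, 6, 72]
  57 <= 72: swap -> [50, 71, 57, 95, 88, 55, 6, 72]
  55 <= 72: swap -> [50, 71, 57, 55, 88, 95, 6, 72]
  6 <= 72: swap -> [50, 71, 57, 55, 6, 95, 88, 72]
Place pivot at 5: [50, 71, 57, 55, 6, 72, 88, 95]

Partitioned: [50, 71, 57, 55, 6, 72, 88, 95]


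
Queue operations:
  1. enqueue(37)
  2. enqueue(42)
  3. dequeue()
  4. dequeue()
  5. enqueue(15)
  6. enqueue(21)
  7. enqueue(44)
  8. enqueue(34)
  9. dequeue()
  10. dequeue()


enqueue(37) -> [37]
enqueue(42) -> [37, 42]
dequeue()->37, [42]
dequeue()->42, []
enqueue(15) -> [15]
enqueue(21) -> [15, 21]
enqueue(44) -> [15, 21, 44]
enqueue(34) -> [15, 21, 44, 34]
dequeue()->15, [21, 44, 34]
dequeue()->21, [44, 34]

Final queue: [44, 34]


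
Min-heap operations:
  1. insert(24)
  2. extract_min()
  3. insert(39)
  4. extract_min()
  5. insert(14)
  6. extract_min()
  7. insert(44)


insert(24) -> [24]
extract_min()->24, []
insert(39) -> [39]
extract_min()->39, []
insert(14) -> [14]
extract_min()->14, []
insert(44) -> [44]

Final heap: [44]


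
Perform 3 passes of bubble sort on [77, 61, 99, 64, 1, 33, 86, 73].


Initial: [77, 61, 99, 64, 1, 33, 86, 73]
Pass 1: [61, 77, 64, 1, 33, 86, 73, 99] (6 swaps)
Pass 2: [61, 64, 1, 33, 77, 73, 86, 99] (4 swaps)
Pass 3: [61, 1, 33, 64, 73, 77, 86, 99] (3 swaps)

After 3 passes: [61, 1, 33, 64, 73, 77, 86, 99]


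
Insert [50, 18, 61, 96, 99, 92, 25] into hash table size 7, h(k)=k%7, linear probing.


Insert 50: h=1 -> slot 1
Insert 18: h=4 -> slot 4
Insert 61: h=5 -> slot 5
Insert 96: h=5, 1 probes -> slot 6
Insert 99: h=1, 1 probes -> slot 2
Insert 92: h=1, 2 probes -> slot 3
Insert 25: h=4, 3 probes -> slot 0

Table: [25, 50, 99, 92, 18, 61, 96]


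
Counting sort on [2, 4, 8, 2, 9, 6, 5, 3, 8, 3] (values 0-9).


Input: [2, 4, 8, 2, 9, 6, 5, 3, 8, 3]
Counts: [0, 0, 2, 2, 1, 1, 1, 0, 2, 1]

Sorted: [2, 2, 3, 3, 4, 5, 6, 8, 8, 9]


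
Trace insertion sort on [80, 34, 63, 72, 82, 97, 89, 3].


Initial: [80, 34, 63, 72, 82, 97, 89, 3]
Insert 34: [34, 80, 63, 72, 82, 97, 89, 3]
Insert 63: [34, 63, 80, 72, 82, 97, 89, 3]
Insert 72: [34, 63, 72, 80, 82, 97, 89, 3]
Insert 82: [34, 63, 72, 80, 82, 97, 89, 3]
Insert 97: [34, 63, 72, 80, 82, 97, 89, 3]
Insert 89: [34, 63, 72, 80, 82, 89, 97, 3]
Insert 3: [3, 34, 63, 72, 80, 82, 89, 97]

Sorted: [3, 34, 63, 72, 80, 82, 89, 97]


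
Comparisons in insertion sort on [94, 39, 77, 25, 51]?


Algorithm: insertion sort
Input: [94, 39, 77, 25, 51]
Sorted: [25, 39, 51, 77, 94]

9


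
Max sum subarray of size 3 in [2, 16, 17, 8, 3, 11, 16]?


[0:3]: 35
[1:4]: 41
[2:5]: 28
[3:6]: 22
[4:7]: 30

Max: 41 at [1:4]


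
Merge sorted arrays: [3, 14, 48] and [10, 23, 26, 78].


Take 3 from A
Take 10 from B
Take 14 from A
Take 23 from B
Take 26 from B
Take 48 from A

Merged: [3, 10, 14, 23, 26, 48, 78]


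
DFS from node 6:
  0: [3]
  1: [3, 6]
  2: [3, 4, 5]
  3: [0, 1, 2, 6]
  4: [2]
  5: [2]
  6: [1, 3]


Visit 6, push [3, 1]
Visit 1, push [3]
Visit 3, push [2, 0]
Visit 0, push []
Visit 2, push [5, 4]
Visit 4, push []
Visit 5, push []

DFS order: [6, 1, 3, 0, 2, 4, 5]


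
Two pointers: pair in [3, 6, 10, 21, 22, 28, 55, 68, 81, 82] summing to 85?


lo=0(3)+hi=9(82)=85

Yes: 3+82=85


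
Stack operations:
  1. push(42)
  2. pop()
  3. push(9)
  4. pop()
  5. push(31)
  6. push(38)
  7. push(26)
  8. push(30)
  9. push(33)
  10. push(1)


push(42) -> [42]
pop()->42, []
push(9) -> [9]
pop()->9, []
push(31) -> [31]
push(38) -> [31, 38]
push(26) -> [31, 38, 26]
push(30) -> [31, 38, 26, 30]
push(33) -> [31, 38, 26, 30, 33]
push(1) -> [31, 38, 26, 30, 33, 1]

Final stack: [31, 38, 26, 30, 33, 1]


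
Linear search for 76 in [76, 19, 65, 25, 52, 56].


i=0: 76==76 found!

Found at 0, 1 comps


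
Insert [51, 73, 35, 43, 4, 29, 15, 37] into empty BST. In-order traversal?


Insert 51: root
Insert 73: R from 51
Insert 35: L from 51
Insert 43: L from 51 -> R from 35
Insert 4: L from 51 -> L from 35
Insert 29: L from 51 -> L from 35 -> R from 4
Insert 15: L from 51 -> L from 35 -> R from 4 -> L from 29
Insert 37: L from 51 -> R from 35 -> L from 43

In-order: [4, 15, 29, 35, 37, 43, 51, 73]


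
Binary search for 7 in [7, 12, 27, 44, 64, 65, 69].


Step 1: lo=0, hi=6, mid=3, val=44
Step 2: lo=0, hi=2, mid=1, val=12
Step 3: lo=0, hi=0, mid=0, val=7

Found at index 0


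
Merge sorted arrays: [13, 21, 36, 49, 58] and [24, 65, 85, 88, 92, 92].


Take 13 from A
Take 21 from A
Take 24 from B
Take 36 from A
Take 49 from A
Take 58 from A

Merged: [13, 21, 24, 36, 49, 58, 65, 85, 88, 92, 92]


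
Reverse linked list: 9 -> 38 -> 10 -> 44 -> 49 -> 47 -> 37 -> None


Step 1: curr=9, set curr.next=prev(None) | reversed so far: 9
Step 2: curr=38, set curr.next=prev(9) | reversed so far: 38 -> 9
Step 3: curr=10, set curr.next=prev(38) | reversed so far: 10 -> 38 -> 9
Step 4: curr=44, set curr.next=prev(10) | reversed so far: 44 -> 10 -> 38 -> 9
Step 5: curr=49, set curr.next=prev(44) | reversed so far: 49 -> 44 -> 10 -> 38 -> 9
Step 6: curr=47, set curr.next=prev(49) | reversed so far: 47 -> 49 -> 44 -> 10 -> 38 -> 9
Step 7: curr=37, set curr.next=prev(47) | reversed so far: 37 -> 47 -> 49 -> 44 -> 10 -> 38 -> 9

37 -> 47 -> 49 -> 44 -> 10 -> 38 -> 9 -> None


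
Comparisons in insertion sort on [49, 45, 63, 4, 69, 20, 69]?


Algorithm: insertion sort
Input: [49, 45, 63, 4, 69, 20, 69]
Sorted: [4, 20, 45, 49, 63, 69, 69]

12


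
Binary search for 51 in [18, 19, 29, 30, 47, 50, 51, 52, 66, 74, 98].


Step 1: lo=0, hi=10, mid=5, val=50
Step 2: lo=6, hi=10, mid=8, val=66
Step 3: lo=6, hi=7, mid=6, val=51

Found at index 6


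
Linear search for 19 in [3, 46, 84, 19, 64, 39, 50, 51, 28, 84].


i=0: 3!=19
i=1: 46!=19
i=2: 84!=19
i=3: 19==19 found!

Found at 3, 4 comps


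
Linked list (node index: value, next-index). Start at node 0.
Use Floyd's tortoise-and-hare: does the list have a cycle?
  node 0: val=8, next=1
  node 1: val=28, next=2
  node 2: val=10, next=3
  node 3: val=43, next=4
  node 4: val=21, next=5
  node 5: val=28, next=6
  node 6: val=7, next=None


Floyd's tortoise (slow, +1) and hare (fast, +2):
  init: slow=0, fast=0
  step 1: slow=1, fast=2
  step 2: slow=2, fast=4
  step 3: slow=3, fast=6
  step 4: fast -> None, no cycle

Cycle: no


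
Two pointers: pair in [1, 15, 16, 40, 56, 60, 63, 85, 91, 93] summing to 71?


lo=0(1)+hi=9(93)=94
lo=0(1)+hi=8(91)=92
lo=0(1)+hi=7(85)=86
lo=0(1)+hi=6(63)=64
lo=1(15)+hi=6(63)=78
lo=1(15)+hi=5(60)=75
lo=1(15)+hi=4(56)=71

Yes: 15+56=71


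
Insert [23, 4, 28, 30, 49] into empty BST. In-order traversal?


Insert 23: root
Insert 4: L from 23
Insert 28: R from 23
Insert 30: R from 23 -> R from 28
Insert 49: R from 23 -> R from 28 -> R from 30

In-order: [4, 23, 28, 30, 49]


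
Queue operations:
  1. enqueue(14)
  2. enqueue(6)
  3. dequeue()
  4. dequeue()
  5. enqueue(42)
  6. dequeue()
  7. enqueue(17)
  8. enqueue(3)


enqueue(14) -> [14]
enqueue(6) -> [14, 6]
dequeue()->14, [6]
dequeue()->6, []
enqueue(42) -> [42]
dequeue()->42, []
enqueue(17) -> [17]
enqueue(3) -> [17, 3]

Final queue: [17, 3]


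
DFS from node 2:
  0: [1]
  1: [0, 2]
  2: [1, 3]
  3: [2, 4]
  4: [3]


Visit 2, push [3, 1]
Visit 1, push [0]
Visit 0, push []
Visit 3, push [4]
Visit 4, push []

DFS order: [2, 1, 0, 3, 4]


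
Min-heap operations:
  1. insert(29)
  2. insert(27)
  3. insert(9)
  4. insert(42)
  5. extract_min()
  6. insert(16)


insert(29) -> [29]
insert(27) -> [27, 29]
insert(9) -> [9, 29, 27]
insert(42) -> [9, 29, 27, 42]
extract_min()->9, [27, 29, 42]
insert(16) -> [16, 27, 42, 29]

Final heap: [16, 27, 42, 29]


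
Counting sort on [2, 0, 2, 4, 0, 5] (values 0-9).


Input: [2, 0, 2, 4, 0, 5]
Counts: [2, 0, 2, 0, 1, 1, 0, 0, 0, 0]

Sorted: [0, 0, 2, 2, 4, 5]


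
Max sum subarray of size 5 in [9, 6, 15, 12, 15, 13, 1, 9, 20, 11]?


[0:5]: 57
[1:6]: 61
[2:7]: 56
[3:8]: 50
[4:9]: 58
[5:10]: 54

Max: 61 at [1:6]


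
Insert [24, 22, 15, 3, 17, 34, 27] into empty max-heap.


Insert 24: [24]
Insert 22: [24, 22]
Insert 15: [24, 22, 15]
Insert 3: [24, 22, 15, 3]
Insert 17: [24, 22, 15, 3, 17]
Insert 34: [34, 22, 24, 3, 17, 15]
Insert 27: [34, 22, 27, 3, 17, 15, 24]

Final heap: [34, 22, 27, 3, 17, 15, 24]


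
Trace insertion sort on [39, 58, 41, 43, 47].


Initial: [39, 58, 41, 43, 47]
Insert 58: [39, 58, 41, 43, 47]
Insert 41: [39, 41, 58, 43, 47]
Insert 43: [39, 41, 43, 58, 47]
Insert 47: [39, 41, 43, 47, 58]

Sorted: [39, 41, 43, 47, 58]


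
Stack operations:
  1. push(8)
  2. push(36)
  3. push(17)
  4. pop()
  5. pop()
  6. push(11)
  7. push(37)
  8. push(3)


push(8) -> [8]
push(36) -> [8, 36]
push(17) -> [8, 36, 17]
pop()->17, [8, 36]
pop()->36, [8]
push(11) -> [8, 11]
push(37) -> [8, 11, 37]
push(3) -> [8, 11, 37, 3]

Final stack: [8, 11, 37, 3]


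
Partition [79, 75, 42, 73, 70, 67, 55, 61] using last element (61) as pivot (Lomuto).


Pivot: 61
  42 <= 61: swap -> [42, 75, 79, 73, 70, 67, 55, 61]
  55 <= 61: swap -> [42, 55, 79, 73, 70, 67, 75, 61]
Place pivot at 2: [42, 55, 61, 73, 70, 67, 75, 79]

Partitioned: [42, 55, 61, 73, 70, 67, 75, 79]


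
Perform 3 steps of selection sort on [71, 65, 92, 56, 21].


Initial: [71, 65, 92, 56, 21]
Step 1: min=21 at 4
  Swap: [21, 65, 92, 56, 71]
Step 2: min=56 at 3
  Swap: [21, 56, 92, 65, 71]
Step 3: min=65 at 3
  Swap: [21, 56, 65, 92, 71]

After 3 steps: [21, 56, 65, 92, 71]


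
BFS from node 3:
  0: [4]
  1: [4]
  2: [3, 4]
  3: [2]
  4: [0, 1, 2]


Visit 3, enqueue [2]
Visit 2, enqueue [4]
Visit 4, enqueue [0, 1]
Visit 0, enqueue []
Visit 1, enqueue []

BFS order: [3, 2, 4, 0, 1]


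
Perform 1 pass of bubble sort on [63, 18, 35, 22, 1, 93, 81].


Initial: [63, 18, 35, 22, 1, 93, 81]
Pass 1: [18, 35, 22, 1, 63, 81, 93] (5 swaps)

After 1 pass: [18, 35, 22, 1, 63, 81, 93]
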